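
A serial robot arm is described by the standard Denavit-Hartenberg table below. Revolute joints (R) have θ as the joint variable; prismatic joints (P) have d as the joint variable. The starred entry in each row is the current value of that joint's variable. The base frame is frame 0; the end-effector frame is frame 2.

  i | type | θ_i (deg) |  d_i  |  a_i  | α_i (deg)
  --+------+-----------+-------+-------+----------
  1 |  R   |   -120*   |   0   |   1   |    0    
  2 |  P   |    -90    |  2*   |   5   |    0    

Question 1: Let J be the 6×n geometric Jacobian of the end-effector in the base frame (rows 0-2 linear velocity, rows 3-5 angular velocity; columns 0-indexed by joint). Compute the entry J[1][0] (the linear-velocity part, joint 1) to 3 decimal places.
-4.830

axis z_0 = ẑ; lever o_n−o_0 = (-4.8301,1.6340,2.0000)
cross product → J_v[:, 0] = (-1.6340,-4.8301,0.0000)
J_ω[:, 0] = z_0
entry J[1][0] = -4.8301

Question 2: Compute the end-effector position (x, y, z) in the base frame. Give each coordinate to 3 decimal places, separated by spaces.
-4.830 1.634 2.000

after link 1: o_1 = (-0.5000, -0.8660, 0.0000)
after link 2: o_2 = (-4.8301, 1.6340, 2.0000)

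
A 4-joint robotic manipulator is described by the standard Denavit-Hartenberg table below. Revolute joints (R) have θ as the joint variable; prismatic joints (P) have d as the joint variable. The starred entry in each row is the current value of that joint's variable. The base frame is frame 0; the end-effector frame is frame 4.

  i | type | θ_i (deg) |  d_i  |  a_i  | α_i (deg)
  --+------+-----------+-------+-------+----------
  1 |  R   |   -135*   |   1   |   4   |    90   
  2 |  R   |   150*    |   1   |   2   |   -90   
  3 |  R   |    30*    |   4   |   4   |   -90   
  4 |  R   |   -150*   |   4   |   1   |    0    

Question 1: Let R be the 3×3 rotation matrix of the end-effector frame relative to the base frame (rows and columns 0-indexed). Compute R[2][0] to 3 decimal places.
End-effector x-axis (col 0 of R) = (-0.5887,0.0237,-0.8080)
R[2][0] = -0.8080

-0.808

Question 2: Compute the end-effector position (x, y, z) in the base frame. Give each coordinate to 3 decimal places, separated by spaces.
after link 1: o_1 = (-2.8284, -2.8284, 1.0000)
after link 2: o_2 = (-2.3108, -0.8966, 2.0000)
after link 3: o_3 = (2.6390, 1.2247, 0.2679)
after link 4: o_4 = (3.2750, -2.4258, -1.5401)

3.275 -2.426 -1.540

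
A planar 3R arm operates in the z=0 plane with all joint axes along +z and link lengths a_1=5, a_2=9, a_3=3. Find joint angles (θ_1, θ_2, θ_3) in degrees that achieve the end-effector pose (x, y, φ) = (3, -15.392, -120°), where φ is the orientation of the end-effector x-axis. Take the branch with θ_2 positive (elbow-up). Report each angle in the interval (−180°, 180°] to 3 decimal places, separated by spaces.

-90.006 30.010 -60.004

wrist centre = target − a_3·(cos φ, sin φ) = (4.5000, -12.7939)
cos θ_2 = (183.9345−5²−9²)/(2·5·9) = 0.8659; θ_2 = 30.0099° (elbow-up)
β = atan2(-12.7939,4.5000) = -70.6217°; ψ = atan2(4.5014,12.7934) = 19.3843°
θ_1 = β − ψ = -90.0060°
θ_3 = φ − θ_1 − θ_2 = -60.0039° (wrapped to (-180°,180°])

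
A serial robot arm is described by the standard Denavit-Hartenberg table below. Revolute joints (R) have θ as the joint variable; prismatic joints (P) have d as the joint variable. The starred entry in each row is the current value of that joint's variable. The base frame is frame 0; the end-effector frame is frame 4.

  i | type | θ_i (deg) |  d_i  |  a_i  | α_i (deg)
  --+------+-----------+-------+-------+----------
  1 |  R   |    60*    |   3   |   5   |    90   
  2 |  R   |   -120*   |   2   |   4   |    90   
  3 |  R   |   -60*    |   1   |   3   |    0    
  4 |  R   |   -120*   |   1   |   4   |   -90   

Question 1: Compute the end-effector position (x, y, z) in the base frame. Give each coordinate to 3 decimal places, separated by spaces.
after link 1: o_1 = (2.5000, 4.3301, 3.0000)
after link 2: o_2 = (3.2321, 1.5981, -0.4641)
after link 3: o_3 = (0.1740, 1.4976, -1.2631)
after link 4: o_4 = (0.7410, 2.4796, 2.7010)

0.741 2.480 2.701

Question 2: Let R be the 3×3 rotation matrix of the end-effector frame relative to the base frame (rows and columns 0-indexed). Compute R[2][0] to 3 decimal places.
End-effector x-axis (col 0 of R) = (0.2500,0.4330,0.8660)
R[2][0] = 0.8660

0.866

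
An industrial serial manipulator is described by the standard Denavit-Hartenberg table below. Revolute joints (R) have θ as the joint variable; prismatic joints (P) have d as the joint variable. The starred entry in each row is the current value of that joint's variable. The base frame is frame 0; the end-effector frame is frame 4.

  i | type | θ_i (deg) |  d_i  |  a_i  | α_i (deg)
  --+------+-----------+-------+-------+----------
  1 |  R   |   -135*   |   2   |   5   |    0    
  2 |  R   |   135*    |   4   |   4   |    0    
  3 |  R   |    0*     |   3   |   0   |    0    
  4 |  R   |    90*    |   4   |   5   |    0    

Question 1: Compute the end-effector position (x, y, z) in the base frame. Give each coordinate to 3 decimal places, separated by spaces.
after link 1: o_1 = (-3.5355, -3.5355, 2.0000)
after link 2: o_2 = (0.4645, -3.5355, 6.0000)
after link 3: o_3 = (0.4645, -3.5355, 9.0000)
after link 4: o_4 = (0.4645, 1.4645, 13.0000)

0.464 1.464 13.000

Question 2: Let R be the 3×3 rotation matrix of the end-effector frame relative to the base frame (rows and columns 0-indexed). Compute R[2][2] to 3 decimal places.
1.000

End-effector z-axis (col 2 of R) = (0.0000,0.0000,1.0000)
R[2][2] = 1.0000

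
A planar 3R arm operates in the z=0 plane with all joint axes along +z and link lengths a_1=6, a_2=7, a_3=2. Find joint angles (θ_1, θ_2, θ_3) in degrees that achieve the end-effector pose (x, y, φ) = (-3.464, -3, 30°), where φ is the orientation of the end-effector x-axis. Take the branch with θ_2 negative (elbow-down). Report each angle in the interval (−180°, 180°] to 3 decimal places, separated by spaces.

-74.821 -120.001 -135.178

wrist centre = target − a_3·(cos φ, sin φ) = (-5.1961, -4.0000)
cos θ_2 = (42.9989−6²−7²)/(2·6·7) = -0.5000; θ_2 = -120.0008° (elbow-down)
β = atan2(-4.0000,-5.1961) = -142.4104°; ψ = atan2(-6.0621,2.4999) = -67.5896°
θ_1 = β − ψ = -74.8207°
θ_3 = φ − θ_1 − θ_2 = -135.1784° (wrapped to (-180°,180°])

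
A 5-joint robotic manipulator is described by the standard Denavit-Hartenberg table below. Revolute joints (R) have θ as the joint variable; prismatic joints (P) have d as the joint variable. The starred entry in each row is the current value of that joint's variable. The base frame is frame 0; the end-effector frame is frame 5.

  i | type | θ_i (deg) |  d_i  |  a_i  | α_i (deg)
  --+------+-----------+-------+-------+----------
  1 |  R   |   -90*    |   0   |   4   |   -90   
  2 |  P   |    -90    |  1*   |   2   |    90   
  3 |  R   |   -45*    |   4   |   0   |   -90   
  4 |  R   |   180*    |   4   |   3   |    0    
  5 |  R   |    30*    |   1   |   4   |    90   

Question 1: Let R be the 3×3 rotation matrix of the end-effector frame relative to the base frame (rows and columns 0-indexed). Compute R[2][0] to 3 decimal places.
End-effector x-axis (col 0 of R) = (0.6124,0.5000,-0.6124)
R[2][0] = -0.6124

-0.612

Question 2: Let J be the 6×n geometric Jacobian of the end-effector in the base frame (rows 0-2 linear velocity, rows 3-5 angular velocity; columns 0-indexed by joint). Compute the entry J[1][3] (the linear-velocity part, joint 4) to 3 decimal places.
axis z_3 = (0.7071,0.0000,0.7071); lever o_n−o_3 = (8.1063,2.0000,-1.0353)
cross product → J_v[:, 3] = (-1.4142,6.4641,1.4142)
J_ω[:, 3] = z_3
entry J[1][3] = 6.4641

6.464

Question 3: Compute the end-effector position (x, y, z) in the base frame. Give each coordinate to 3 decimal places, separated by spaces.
9.106 2.000 0.965

after link 1: o_1 = (0.0000, -4.0000, 0.0000)
after link 2: o_2 = (1.0000, -4.0000, 2.0000)
after link 3: o_3 = (1.0000, 0.0000, 2.0000)
after link 4: o_4 = (5.9497, -0.0000, 2.7071)
after link 5: o_5 = (9.1063, 2.0000, 0.9647)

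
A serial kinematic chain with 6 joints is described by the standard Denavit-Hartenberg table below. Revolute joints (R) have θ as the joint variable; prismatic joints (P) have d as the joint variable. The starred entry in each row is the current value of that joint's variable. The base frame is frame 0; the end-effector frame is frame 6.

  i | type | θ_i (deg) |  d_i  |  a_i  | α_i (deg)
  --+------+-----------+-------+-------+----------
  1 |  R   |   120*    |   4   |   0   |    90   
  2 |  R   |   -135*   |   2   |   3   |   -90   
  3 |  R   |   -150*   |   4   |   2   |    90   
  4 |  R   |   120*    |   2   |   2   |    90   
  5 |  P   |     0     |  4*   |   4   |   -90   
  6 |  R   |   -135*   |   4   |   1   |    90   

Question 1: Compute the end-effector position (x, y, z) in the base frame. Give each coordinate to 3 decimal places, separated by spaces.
-6.200 7.776 -1.633

after link 1: o_1 = (0.0000, 0.0000, 4.0000)
after link 2: o_2 = (2.7927, -0.8371, 1.8787)
after link 3: o_3 = (1.6322, 3.1730, 0.2750)
after link 4: o_4 = (-0.9606, 3.1997, -0.8550)
after link 5: o_5 = (-2.7068, 7.6883, -3.8221)
after link 6: o_6 = (-6.1999, 7.7762, -1.6334)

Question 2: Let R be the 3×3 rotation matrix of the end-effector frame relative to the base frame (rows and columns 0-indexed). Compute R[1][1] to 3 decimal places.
-0.127

End-effector y-axis (col 1 of R) = (-0.9268,-0.1268,0.3536)
R[1][1] = -0.1268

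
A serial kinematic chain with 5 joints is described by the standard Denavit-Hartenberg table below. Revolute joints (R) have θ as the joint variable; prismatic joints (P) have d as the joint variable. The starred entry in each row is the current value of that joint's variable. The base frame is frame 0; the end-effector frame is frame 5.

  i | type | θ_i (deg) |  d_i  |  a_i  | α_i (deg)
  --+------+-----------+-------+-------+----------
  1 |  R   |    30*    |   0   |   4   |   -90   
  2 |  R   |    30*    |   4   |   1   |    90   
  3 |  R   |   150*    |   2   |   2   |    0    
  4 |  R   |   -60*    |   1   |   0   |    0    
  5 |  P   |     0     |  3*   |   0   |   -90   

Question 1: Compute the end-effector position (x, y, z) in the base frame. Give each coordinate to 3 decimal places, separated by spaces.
3.013 7.513 5.562

after link 1: o_1 = (3.4641, 2.0000, 0.0000)
after link 2: o_2 = (2.2141, 5.8971, -0.5000)
after link 3: o_3 = (1.2811, 6.5131, 2.0981)
after link 4: o_4 = (1.7141, 6.7631, 2.9641)
after link 5: o_5 = (3.0131, 7.5131, 5.5622)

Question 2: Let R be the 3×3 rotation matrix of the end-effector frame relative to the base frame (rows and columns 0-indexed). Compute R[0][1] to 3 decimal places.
End-effector y-axis (col 1 of R) = (-0.4330,-0.2500,-0.8660)
R[0][1] = -0.4330

-0.433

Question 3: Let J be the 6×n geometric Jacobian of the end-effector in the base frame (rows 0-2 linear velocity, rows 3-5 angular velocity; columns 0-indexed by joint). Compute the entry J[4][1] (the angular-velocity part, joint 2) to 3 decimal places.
0.866

axis z_1 = (-0.5000,0.8660,0.0000); lever o_n−o_1 = (-0.4510,5.5131,5.5622)
cross product → J_v[:, 1] = (4.8170,2.7811,-2.3660)
J_ω[:, 1] = z_1
entry J[4][1] = 0.8660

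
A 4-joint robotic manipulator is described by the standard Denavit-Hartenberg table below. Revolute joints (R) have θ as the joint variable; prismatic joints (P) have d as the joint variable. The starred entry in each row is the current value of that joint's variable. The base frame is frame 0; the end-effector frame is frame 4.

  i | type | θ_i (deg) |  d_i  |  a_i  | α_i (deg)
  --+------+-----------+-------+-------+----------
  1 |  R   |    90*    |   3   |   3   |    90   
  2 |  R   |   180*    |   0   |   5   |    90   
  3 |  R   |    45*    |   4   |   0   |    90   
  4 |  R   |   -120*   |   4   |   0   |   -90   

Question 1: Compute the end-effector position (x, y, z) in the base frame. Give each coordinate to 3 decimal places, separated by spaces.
-2.828 -4.828 7.000

after link 1: o_1 = (0.0000, 3.0000, 3.0000)
after link 2: o_2 = (-0.0000, -2.0000, 3.0000)
after link 3: o_3 = (-0.0000, -2.0000, 7.0000)
after link 4: o_4 = (-2.8284, -4.8284, 7.0000)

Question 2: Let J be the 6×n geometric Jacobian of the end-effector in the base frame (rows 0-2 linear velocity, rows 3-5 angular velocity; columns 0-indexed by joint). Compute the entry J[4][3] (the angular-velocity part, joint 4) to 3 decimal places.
-0.707

axis z_3 = (-0.7071,-0.7071,0.0000); lever o_n−o_3 = (-2.8284,-2.8284,0.0000)
cross product → J_v[:, 3] = (-0.0000,0.0000,0.0000)
J_ω[:, 3] = z_3
entry J[4][3] = -0.7071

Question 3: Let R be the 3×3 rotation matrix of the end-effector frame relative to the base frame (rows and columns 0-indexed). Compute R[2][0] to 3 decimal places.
End-effector x-axis (col 0 of R) = (-0.3536,0.3536,-0.8660)
R[2][0] = -0.8660

-0.866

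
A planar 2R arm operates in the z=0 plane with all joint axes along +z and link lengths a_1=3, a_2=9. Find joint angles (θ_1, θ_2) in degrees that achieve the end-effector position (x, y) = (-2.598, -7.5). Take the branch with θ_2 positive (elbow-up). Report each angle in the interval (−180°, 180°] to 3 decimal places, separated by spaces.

cos θ_2 = (62.9996−3²−9²)/(2·3·9) = -0.5000; θ_2 = 120.0005° (elbow-up)
β = atan2(-7.5000,-2.5980) = -109.1061°; ψ = atan2(7.7942,-1.5001) = 100.8939°
θ_1 = β − ψ = -210.0000°

150.000 120.000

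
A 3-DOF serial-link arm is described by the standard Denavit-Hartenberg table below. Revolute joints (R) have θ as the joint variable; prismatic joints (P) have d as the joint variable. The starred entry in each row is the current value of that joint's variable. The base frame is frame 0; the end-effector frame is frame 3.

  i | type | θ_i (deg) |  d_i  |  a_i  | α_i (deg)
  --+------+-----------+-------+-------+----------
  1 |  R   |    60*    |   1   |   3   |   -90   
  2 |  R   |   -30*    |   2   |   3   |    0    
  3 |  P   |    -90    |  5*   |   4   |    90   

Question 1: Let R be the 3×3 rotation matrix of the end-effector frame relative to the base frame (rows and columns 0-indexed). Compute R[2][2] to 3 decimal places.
-0.500

End-effector z-axis (col 2 of R) = (-0.4330,-0.7500,-0.5000)
R[2][2] = -0.5000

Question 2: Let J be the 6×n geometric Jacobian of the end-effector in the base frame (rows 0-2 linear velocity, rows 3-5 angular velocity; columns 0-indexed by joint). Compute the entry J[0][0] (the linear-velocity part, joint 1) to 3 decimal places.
axis z_0 = ẑ; lever o_n−o_0 = (-4.2631,6.6160,5.9641)
cross product → J_v[:, 0] = (-6.6160,-4.2631,0.0000)
J_ω[:, 0] = z_0
entry J[0][0] = -6.6160

-6.616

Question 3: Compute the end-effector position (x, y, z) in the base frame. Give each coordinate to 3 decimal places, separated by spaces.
-4.263 6.616 5.964

after link 1: o_1 = (1.5000, 2.5981, 1.0000)
after link 2: o_2 = (1.0670, 5.8481, 2.5000)
after link 3: o_3 = (-4.2631, 6.6160, 5.9641)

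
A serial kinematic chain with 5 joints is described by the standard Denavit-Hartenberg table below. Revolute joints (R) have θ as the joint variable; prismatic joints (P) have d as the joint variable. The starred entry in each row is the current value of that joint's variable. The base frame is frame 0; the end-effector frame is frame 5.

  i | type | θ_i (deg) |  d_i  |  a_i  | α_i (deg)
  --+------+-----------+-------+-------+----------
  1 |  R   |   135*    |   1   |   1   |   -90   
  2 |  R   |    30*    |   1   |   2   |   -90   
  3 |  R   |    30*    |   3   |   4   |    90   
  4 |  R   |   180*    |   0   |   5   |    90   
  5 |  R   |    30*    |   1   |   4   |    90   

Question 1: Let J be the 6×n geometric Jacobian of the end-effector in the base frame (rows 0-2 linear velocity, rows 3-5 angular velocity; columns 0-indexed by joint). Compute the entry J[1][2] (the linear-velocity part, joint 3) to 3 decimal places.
0.401

axis z_2 = (0.3536,-0.3536,-0.8660); lever o_n−o_2 = (0.3662,-5.9723,-2.0311)
cross product → J_v[:, 2] = (-4.4541,0.4009,-1.9821)
J_ω[:, 2] = z_2
entry J[1][2] = 0.4009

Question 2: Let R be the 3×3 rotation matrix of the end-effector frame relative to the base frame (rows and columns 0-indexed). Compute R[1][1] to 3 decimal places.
-0.354

End-effector y-axis (col 1 of R) = (0.3536,-0.3536,-0.8660)
R[1][1] = -0.3536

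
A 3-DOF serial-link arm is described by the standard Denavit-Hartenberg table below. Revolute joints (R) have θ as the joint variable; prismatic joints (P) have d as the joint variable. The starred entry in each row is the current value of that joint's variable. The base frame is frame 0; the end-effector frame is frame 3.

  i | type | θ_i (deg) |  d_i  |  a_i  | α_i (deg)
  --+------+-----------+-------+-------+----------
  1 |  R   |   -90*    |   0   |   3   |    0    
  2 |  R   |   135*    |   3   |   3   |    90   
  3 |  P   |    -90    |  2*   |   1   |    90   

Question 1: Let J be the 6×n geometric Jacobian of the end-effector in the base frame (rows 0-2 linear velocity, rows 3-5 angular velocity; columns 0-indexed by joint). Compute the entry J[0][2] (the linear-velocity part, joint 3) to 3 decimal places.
0.707

prismatic axis z_2 = (0.7071,-0.7071,0.0000)
J_v[:, 2] = z_2; J_ω[:, 2] = (0,0,0)
entry J[0][2] = 0.7071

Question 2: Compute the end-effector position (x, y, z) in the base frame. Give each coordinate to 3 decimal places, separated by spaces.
after link 1: o_1 = (0.0000, -3.0000, 0.0000)
after link 2: o_2 = (2.1213, -0.8787, 3.0000)
after link 3: o_3 = (3.5355, -2.2929, 2.0000)

3.536 -2.293 2.000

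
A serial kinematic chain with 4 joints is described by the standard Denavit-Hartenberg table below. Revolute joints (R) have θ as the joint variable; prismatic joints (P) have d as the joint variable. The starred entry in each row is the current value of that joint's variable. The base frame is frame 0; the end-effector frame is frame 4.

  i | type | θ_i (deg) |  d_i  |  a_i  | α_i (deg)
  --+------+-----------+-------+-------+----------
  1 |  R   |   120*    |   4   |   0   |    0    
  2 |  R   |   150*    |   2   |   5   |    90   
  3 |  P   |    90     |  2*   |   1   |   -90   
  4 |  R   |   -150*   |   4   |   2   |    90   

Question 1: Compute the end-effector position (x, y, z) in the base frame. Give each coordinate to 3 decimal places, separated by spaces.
after link 1: o_1 = (0.0000, 0.0000, 4.0000)
after link 2: o_2 = (-0.0000, -5.0000, 6.0000)
after link 3: o_3 = (-2.0000, -5.0000, 7.0000)
after link 4: o_4 = (-3.0000, -1.0000, 5.2679)

-3.000 -1.000 5.268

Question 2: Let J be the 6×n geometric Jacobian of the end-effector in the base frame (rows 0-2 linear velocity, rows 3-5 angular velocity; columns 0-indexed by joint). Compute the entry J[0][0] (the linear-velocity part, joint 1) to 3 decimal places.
axis z_0 = ẑ; lever o_n−o_0 = (-3.0000,-1.0000,5.2679)
cross product → J_v[:, 0] = (1.0000,-3.0000,0.0000)
J_ω[:, 0] = z_0
entry J[0][0] = 1.0000

1.000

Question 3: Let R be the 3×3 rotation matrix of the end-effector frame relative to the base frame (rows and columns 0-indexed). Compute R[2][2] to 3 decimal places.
End-effector z-axis (col 2 of R) = (0.8660,0.0000,-0.5000)
R[2][2] = -0.5000

-0.500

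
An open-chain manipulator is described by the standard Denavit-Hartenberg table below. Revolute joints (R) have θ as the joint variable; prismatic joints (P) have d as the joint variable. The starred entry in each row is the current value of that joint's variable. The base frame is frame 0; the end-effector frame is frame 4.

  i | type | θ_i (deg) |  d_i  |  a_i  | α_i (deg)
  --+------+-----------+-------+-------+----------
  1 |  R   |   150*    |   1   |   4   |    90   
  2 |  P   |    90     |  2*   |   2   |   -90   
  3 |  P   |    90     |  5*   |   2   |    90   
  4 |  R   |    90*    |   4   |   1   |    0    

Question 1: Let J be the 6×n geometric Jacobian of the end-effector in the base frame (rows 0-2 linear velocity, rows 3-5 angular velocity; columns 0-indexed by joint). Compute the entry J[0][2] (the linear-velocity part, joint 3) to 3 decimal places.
prismatic axis z_2 = (0.8660,-0.5000,0.0000)
J_v[:, 2] = z_2; J_ω[:, 2] = (0,0,0)
entry J[0][2] = 0.8660

0.866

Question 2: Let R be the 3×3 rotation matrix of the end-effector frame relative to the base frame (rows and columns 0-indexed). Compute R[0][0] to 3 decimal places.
End-effector x-axis (col 0 of R) = (0.8660,-0.5000,-0.0000)
R[0][0] = 0.8660

0.866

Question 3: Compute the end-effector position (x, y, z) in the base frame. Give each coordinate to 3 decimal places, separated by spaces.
after link 1: o_1 = (-3.4641, 2.0000, 1.0000)
after link 2: o_2 = (-2.4641, 3.7321, 3.0000)
after link 3: o_3 = (0.8660, -0.5000, 3.0000)
after link 4: o_4 = (1.7321, -1.0000, 7.0000)

1.732 -1.000 7.000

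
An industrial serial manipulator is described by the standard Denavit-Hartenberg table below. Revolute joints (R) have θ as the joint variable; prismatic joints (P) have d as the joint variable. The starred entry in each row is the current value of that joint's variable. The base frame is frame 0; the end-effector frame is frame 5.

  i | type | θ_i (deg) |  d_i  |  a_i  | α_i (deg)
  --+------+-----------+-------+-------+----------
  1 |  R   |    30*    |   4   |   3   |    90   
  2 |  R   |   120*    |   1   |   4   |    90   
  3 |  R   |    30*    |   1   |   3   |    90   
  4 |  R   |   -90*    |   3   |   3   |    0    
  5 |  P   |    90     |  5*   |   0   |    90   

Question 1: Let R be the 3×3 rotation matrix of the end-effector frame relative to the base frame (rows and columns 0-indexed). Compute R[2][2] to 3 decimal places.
End-effector z-axis (col 2 of R) = (-0.7500,-0.4330,-0.5000)
R[2][2] = -0.5000

-0.500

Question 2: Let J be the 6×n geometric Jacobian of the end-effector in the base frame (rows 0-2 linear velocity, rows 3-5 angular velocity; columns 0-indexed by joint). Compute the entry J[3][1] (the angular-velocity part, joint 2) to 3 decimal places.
axis z_1 = (0.5000,-0.8660,0.0000); lever o_n−o_1 = (-8.3032,0.3194,8.1782)
cross product → J_v[:, 1] = (-7.0825,-4.0891,-7.0311)
J_ω[:, 1] = z_1
entry J[3][1] = 0.5000

0.500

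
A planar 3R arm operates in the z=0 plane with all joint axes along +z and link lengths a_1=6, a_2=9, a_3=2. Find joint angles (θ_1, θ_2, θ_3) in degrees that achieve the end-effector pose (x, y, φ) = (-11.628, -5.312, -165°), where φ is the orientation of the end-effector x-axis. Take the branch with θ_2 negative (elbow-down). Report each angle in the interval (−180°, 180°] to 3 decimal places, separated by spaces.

-97.380 -89.999 22.379

wrist centre = target − a_3·(cos φ, sin φ) = (-9.6961, -4.7944)
cos θ_2 = (117.0012−6²−9²)/(2·6·9) = 0.0000; θ_2 = -89.9994° (elbow-down)
β = atan2(-4.7944,-9.6961) = -153.6894°; ψ = atan2(-9.0000,6.0001) = -56.3095°
θ_1 = β − ψ = -97.3799°
θ_3 = φ − θ_1 − θ_2 = 22.3793° (wrapped to (-180°,180°])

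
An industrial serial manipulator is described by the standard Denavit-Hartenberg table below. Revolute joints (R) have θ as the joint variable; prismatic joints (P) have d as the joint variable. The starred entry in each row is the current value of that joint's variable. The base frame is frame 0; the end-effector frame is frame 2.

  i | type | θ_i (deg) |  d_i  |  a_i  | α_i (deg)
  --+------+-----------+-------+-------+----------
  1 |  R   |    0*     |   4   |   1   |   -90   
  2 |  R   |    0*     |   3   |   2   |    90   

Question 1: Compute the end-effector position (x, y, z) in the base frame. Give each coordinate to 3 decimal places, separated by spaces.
3.000 3.000 4.000

after link 1: o_1 = (1.0000, 0.0000, 4.0000)
after link 2: o_2 = (3.0000, 3.0000, 4.0000)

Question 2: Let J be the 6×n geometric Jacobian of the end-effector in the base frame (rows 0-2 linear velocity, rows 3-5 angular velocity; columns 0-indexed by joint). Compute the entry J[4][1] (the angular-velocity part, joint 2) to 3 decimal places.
1.000

axis z_1 = (0.0000,1.0000,0.0000); lever o_n−o_1 = (2.0000,3.0000,0.0000)
cross product → J_v[:, 1] = (-0.0000,0.0000,-2.0000)
J_ω[:, 1] = z_1
entry J[4][1] = 1.0000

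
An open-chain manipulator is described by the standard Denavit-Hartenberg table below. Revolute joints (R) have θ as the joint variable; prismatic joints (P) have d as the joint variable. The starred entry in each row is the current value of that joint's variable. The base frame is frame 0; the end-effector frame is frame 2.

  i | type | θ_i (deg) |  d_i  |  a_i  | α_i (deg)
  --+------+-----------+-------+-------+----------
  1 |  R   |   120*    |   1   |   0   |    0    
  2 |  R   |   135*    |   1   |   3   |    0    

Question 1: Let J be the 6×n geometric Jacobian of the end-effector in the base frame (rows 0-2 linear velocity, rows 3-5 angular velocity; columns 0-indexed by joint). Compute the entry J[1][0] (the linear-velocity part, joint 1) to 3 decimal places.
-0.776

axis z_0 = ẑ; lever o_n−o_0 = (-0.7765,-2.8978,2.0000)
cross product → J_v[:, 0] = (2.8978,-0.7765,0.0000)
J_ω[:, 0] = z_0
entry J[1][0] = -0.7765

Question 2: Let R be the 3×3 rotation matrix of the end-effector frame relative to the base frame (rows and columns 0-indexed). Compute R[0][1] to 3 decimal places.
0.966

End-effector y-axis (col 1 of R) = (0.9659,-0.2588,0.0000)
R[0][1] = 0.9659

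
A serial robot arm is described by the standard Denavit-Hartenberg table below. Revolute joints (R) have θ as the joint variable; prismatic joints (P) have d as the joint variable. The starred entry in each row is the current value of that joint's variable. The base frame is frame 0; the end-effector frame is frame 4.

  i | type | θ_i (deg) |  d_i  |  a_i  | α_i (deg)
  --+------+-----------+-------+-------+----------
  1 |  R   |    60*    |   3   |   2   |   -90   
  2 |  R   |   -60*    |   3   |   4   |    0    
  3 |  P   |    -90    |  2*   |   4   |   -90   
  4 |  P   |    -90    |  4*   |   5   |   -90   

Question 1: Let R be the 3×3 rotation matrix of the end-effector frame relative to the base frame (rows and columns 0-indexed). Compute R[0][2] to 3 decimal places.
End-effector z-axis (col 2 of R) = (-0.4330,-0.7500,0.5000)
R[0][2] = -0.4330

-0.433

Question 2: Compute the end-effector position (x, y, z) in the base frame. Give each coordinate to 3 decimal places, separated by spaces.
after link 1: o_1 = (1.0000, 1.7321, 3.0000)
after link 2: o_2 = (-0.5981, 4.9641, 6.4641)
after link 3: o_3 = (-4.0622, 2.9641, 8.4641)
after link 4: o_4 = (-7.3923, 7.1962, 11.9282)

-7.392 7.196 11.928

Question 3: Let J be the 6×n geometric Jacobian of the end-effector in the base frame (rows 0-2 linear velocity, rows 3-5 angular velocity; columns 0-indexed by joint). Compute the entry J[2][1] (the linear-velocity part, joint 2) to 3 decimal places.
axis z_1 = (-0.8660,0.5000,0.0000); lever o_n−o_1 = (-8.3923,5.4641,8.9282)
cross product → J_v[:, 1] = (4.4641,7.7321,-0.5359)
J_ω[:, 1] = z_1
entry J[2][1] = -0.5359

-0.536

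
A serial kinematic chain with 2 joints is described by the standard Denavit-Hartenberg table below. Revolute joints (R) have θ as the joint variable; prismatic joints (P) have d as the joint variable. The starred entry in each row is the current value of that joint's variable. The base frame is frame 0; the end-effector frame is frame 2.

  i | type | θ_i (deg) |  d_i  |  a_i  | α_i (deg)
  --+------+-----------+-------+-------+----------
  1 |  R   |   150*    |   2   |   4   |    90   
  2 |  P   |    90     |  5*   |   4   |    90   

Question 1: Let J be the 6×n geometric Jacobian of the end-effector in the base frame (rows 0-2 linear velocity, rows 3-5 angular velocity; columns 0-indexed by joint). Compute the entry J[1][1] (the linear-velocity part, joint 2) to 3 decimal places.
prismatic axis z_1 = (0.5000,0.8660,0.0000)
J_v[:, 1] = z_1; J_ω[:, 1] = (0,0,0)
entry J[1][1] = 0.8660

0.866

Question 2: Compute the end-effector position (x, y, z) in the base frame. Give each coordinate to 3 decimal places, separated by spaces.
after link 1: o_1 = (-3.4641, 2.0000, 2.0000)
after link 2: o_2 = (-0.9641, 6.3301, 6.0000)

-0.964 6.330 6.000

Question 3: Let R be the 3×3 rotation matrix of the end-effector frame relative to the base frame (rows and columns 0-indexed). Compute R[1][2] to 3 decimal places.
0.500

End-effector z-axis (col 2 of R) = (-0.8660,0.5000,-0.0000)
R[1][2] = 0.5000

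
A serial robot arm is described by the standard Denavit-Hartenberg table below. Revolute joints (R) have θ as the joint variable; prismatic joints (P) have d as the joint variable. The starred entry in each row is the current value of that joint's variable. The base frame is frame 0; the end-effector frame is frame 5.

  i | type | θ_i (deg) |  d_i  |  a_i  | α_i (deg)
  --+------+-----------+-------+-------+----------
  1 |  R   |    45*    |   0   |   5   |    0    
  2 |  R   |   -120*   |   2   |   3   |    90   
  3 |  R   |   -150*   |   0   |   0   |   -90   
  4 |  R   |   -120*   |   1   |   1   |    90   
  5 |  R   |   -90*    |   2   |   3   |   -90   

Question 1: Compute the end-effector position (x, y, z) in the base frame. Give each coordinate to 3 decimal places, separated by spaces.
4.683 -0.229 4.848

after link 1: o_1 = (3.5355, 3.5355, 0.0000)
after link 2: o_2 = (4.3120, 0.6378, 2.0000)
after link 3: o_3 = (4.3120, 0.6378, 2.0000)
after link 4: o_4 = (3.7170, -0.4876, 1.3840)
after link 5: o_5 = (4.6829, -0.2288, 4.8481)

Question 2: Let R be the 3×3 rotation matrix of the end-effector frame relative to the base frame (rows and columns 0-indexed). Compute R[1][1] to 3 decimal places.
End-effector y-axis (col 1 of R) = (-0.6771,0.5950,-0.4330)
R[1][1] = 0.5950

0.595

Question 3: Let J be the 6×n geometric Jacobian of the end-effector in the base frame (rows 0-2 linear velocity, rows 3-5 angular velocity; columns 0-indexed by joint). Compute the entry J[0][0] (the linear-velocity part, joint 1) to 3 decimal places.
0.229

axis z_0 = ẑ; lever o_n−o_0 = (4.6829,-0.2288,4.8481)
cross product → J_v[:, 0] = (0.2288,4.6829,-0.0000)
J_ω[:, 0] = z_0
entry J[0][0] = 0.2288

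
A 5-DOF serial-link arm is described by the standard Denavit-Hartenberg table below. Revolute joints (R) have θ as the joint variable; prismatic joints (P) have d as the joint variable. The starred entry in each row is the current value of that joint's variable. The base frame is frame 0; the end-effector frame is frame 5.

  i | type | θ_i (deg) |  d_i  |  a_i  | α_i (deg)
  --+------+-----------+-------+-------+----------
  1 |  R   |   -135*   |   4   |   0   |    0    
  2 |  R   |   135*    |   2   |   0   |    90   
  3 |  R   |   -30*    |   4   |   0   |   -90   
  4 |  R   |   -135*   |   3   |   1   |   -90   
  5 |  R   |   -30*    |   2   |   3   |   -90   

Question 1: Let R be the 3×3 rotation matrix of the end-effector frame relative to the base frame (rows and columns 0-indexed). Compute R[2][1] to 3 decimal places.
End-effector y-axis (col 1 of R) = (-0.6124,0.7071,0.3536)
R[2][1] = 0.3536

0.354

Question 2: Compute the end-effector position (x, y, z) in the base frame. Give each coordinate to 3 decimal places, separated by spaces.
1.271 -7.958 10.462

after link 1: o_1 = (0.0000, 0.0000, 4.0000)
after link 2: o_2 = (0.0000, 0.0000, 6.0000)
after link 3: o_3 = (0.0000, -4.0000, 6.0000)
after link 4: o_4 = (0.8876, -4.7071, 8.9516)
after link 5: o_5 = (1.2714, -7.9584, 10.4621)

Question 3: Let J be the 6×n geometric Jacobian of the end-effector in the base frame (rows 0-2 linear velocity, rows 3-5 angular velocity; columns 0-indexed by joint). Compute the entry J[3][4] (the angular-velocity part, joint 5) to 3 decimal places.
0.612

axis z_4 = (0.6124,-0.7071,-0.3536); lever o_n−o_4 = (0.3838,-3.2513,1.5105)
cross product → J_v[:, 4] = (-2.2176,-1.0607,-1.7197)
J_ω[:, 4] = z_4
entry J[3][4] = 0.6124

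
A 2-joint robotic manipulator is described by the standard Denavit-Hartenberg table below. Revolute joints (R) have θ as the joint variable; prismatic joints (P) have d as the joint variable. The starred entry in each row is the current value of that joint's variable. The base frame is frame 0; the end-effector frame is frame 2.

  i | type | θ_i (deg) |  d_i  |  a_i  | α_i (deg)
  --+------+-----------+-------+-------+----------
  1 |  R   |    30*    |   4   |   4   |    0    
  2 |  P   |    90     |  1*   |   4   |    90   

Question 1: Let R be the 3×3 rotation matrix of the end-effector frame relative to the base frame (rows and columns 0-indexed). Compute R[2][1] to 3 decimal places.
1.000

End-effector y-axis (col 1 of R) = (-0.0000,-0.0000,1.0000)
R[2][1] = 1.0000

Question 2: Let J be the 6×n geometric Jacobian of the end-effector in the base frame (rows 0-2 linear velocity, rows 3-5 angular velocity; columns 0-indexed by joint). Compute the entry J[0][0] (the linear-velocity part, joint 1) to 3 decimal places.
axis z_0 = ẑ; lever o_n−o_0 = (1.4641,5.4641,5.0000)
cross product → J_v[:, 0] = (-5.4641,1.4641,0.0000)
J_ω[:, 0] = z_0
entry J[0][0] = -5.4641

-5.464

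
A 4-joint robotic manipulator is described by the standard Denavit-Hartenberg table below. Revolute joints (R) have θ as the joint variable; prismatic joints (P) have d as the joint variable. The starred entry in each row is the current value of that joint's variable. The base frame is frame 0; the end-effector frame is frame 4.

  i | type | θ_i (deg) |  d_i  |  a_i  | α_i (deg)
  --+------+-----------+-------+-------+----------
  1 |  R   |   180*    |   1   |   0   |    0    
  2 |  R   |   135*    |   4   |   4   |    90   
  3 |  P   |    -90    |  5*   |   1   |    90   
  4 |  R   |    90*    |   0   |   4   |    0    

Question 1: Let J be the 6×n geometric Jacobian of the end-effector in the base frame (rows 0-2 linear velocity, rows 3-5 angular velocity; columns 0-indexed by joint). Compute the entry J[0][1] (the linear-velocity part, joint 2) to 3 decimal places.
axis z_1 = (0.0000,0.0000,1.0000); lever o_n−o_1 = (-3.5355,-9.1924,3.0000)
cross product → J_v[:, 1] = (9.1924,-3.5355,0.0000)
J_ω[:, 1] = z_1
entry J[0][1] = 9.1924

9.192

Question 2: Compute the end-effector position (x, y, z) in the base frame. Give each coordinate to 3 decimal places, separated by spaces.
after link 1: o_1 = (0.0000, 0.0000, 1.0000)
after link 2: o_2 = (2.8284, -2.8284, 5.0000)
after link 3: o_3 = (-0.7071, -6.3640, 4.0000)
after link 4: o_4 = (-3.5355, -9.1924, 4.0000)

-3.536 -9.192 4.000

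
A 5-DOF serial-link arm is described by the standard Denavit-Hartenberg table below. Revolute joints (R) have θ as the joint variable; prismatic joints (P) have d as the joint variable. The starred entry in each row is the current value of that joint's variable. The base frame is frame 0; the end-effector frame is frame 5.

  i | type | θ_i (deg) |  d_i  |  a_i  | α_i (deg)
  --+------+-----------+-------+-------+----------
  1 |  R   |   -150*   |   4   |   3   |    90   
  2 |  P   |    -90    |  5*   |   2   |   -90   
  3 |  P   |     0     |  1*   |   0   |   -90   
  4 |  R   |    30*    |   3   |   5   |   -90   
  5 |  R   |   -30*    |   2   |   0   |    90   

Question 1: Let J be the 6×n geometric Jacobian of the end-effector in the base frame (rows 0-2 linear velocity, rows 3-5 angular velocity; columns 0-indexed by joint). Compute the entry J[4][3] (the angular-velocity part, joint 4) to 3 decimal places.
axis z_3 = (0.5000,-0.8660,-0.0000); lever o_n−o_3 = (5.1651,-0.4821,-3.3301)
cross product → J_v[:, 3] = (2.8840,1.6651,4.2321)
J_ω[:, 3] = z_3
entry J[4][3] = -0.8660

-0.866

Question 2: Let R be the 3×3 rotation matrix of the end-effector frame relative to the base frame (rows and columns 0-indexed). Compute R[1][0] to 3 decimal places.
-0.217

End-effector x-axis (col 0 of R) = (0.6250,-0.2165,-0.7500)
R[1][0] = -0.2165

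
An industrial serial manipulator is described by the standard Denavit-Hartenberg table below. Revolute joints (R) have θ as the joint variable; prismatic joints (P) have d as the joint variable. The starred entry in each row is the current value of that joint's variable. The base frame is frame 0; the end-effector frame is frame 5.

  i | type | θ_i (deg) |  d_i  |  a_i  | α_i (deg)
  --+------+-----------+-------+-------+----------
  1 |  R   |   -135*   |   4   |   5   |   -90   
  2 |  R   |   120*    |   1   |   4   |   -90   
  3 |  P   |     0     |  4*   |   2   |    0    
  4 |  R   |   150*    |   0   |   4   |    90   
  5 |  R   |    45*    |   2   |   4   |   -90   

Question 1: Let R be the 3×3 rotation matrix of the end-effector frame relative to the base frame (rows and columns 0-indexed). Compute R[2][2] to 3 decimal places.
End-effector z-axis (col 2 of R) = (0.8995,0.3995,-0.1768)
R[2][2] = -0.1768

-0.177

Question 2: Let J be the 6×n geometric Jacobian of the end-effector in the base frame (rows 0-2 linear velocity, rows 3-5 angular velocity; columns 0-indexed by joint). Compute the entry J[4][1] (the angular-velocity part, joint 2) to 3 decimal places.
-0.707

axis z_1 = (0.7071,-0.7071,0.0000); lever o_n−o_1 = (1.6338,7.4975,2.4734)
cross product → J_v[:, 1] = (-1.7489,-1.7489,6.4568)
J_ω[:, 1] = z_1
entry J[4][1] = -0.7071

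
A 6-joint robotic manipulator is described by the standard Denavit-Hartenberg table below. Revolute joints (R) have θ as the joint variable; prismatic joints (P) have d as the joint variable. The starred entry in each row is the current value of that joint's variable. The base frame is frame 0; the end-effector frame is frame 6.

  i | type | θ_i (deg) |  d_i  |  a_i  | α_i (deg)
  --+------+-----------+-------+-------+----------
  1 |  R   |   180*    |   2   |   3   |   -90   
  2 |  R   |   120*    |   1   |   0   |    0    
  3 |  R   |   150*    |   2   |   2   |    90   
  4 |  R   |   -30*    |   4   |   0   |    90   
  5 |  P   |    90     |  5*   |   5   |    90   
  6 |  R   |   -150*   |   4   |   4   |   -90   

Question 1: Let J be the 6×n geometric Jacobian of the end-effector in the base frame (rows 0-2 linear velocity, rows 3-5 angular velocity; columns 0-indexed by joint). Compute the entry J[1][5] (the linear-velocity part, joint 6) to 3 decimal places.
-3.000

axis z_5 = (0.0000,0.5000,0.8660); lever o_n−o_5 = (-3.4641,0.2679,4.4641)
cross product → J_v[:, 5] = (2.0000,-3.0000,1.7321)
J_ω[:, 5] = z_5
entry J[1][5] = -3.0000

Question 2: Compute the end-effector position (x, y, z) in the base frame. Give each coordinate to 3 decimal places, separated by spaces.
after link 1: o_1 = (-3.0000, 0.0000, 2.0000)
after link 2: o_2 = (-3.0000, -1.0000, 2.0000)
after link 3: o_3 = (-3.0000, -3.0000, 4.0000)
after link 4: o_4 = (1.0000, -3.0000, 4.0000)
after link 5: o_5 = (6.0000, 1.3301, 1.5000)
after link 6: o_6 = (2.5359, 1.5981, 5.9641)

2.536 1.598 5.964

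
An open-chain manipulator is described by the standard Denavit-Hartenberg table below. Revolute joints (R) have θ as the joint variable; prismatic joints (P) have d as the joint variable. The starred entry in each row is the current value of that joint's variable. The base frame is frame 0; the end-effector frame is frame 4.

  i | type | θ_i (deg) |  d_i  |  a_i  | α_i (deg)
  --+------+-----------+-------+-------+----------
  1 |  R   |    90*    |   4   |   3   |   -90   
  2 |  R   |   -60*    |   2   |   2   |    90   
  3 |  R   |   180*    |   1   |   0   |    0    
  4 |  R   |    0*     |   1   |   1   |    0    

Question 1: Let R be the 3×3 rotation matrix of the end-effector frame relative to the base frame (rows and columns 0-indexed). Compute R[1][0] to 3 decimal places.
-0.500

End-effector x-axis (col 0 of R) = (-0.0000,-0.5000,-0.8660)
R[1][0] = -0.5000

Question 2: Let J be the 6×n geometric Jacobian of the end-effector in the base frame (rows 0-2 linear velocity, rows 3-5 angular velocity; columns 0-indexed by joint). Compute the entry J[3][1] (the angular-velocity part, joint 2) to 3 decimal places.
axis z_1 = (-1.0000,0.0000,0.0000); lever o_n−o_1 = (-2.0000,-1.2321,1.8660)
cross product → J_v[:, 1] = (0.0000,1.8660,1.2321)
J_ω[:, 1] = z_1
entry J[3][1] = -1.0000

-1.000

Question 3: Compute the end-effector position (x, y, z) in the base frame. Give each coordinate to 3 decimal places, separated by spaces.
after link 1: o_1 = (0.0000, 3.0000, 4.0000)
after link 2: o_2 = (-2.0000, 4.0000, 5.7321)
after link 3: o_3 = (-2.0000, 3.1340, 6.2321)
after link 4: o_4 = (-2.0000, 1.7679, 5.8660)

-2.000 1.768 5.866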